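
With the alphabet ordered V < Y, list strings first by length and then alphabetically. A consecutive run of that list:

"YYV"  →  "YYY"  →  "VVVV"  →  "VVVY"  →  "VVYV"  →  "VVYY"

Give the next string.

VYVV

The successor of VVYY increments the rightmost position that isn't already Y and resets every position after it to V.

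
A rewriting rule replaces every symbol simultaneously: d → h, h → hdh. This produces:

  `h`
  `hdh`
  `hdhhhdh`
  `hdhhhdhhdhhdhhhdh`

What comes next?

Replace each of the 17 characters of hdhhhdhhdhhdhhhdh in place — hdh h hdh hdh hdh h hdh hdh h hdh hdh h hdh hdh hdh h hdh — and concatenate.

hdhhhdhhdhhdhhhdhhdhhhdhhdhhhdhhdhhdhhhdh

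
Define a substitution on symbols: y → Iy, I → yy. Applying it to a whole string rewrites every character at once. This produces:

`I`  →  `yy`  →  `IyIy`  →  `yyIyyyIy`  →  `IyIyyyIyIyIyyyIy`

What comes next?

yyIyyyIyIyIyyyIyyyIyyyIyIyIyyyIy

Applying the rule to each of the 16 symbols of IyIyyyIyIyIyyyIy gives the pieces yy Iy yy Iy Iy Iy yy Iy yy Iy yy Iy Iy Iy yy Iy, which concatenate to the answer.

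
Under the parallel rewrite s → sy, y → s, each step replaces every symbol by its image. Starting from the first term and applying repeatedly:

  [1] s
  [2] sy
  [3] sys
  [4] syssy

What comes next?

syssysys

Rewriting each symbol of syssy: s→sy, y→s, s→sy, s→sy, y→s, which concatenates to sy s sy sy s.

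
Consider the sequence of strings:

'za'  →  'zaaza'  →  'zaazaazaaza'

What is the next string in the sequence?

zaazaazaazaazaazaazaaza

s(k+1) = s(k)·a·s(k) — each term doubles the last with 'a' between the halves.
So the next term is two copies of zaazaazaaza with 'a' between the halves.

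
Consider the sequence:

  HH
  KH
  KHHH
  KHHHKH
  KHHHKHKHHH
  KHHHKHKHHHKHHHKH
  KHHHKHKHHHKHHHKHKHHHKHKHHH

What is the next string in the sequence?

KHHHKHKHHHKHHHKHKHHHKHKHHHKHHHKHKHHHKHHHKH

This is a Fibonacci-style word recurrence s(k) = s(k−1)·s(k−2): e.g. KH·HH = KHHH.
The next term joins KHHHKHKHHHKHHHKHKHHHKHKHHH and KHHHKHKHHHKHHHKH.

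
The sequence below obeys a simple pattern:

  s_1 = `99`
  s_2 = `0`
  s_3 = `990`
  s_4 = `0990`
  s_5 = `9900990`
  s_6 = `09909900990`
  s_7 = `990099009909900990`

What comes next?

Each term (from the third on) is the two preceding terms concatenated in order: term 3 = 99·0 = 990.
Continuing: 09909900990 · 990099009909900990 gives term 8.

09909900990990099009909900990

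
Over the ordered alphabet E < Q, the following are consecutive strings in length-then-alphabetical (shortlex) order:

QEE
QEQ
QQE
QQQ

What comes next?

After QQQ the length-3 strings are exhausted; the first length-4 string is 4 copies of E.

EEEE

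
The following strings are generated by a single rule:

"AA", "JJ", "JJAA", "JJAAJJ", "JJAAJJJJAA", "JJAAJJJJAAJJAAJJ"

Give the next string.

JJAAJJJJAAJJAAJJJJAAJJJJAA

Each term (from the third on) is the previous term followed by the one before it: term 3 = JJ·AA = JJAA.
So term 7 is JJAAJJJJAAJJAAJJ·JJAAJJJJAA.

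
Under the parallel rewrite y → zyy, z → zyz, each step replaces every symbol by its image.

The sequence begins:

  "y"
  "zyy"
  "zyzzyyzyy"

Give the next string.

Rewriting each symbol of zyzzyyzyy: z→zyz, y→zyy, z→zyz, z→zyz, y→zyy, y→zyy, z→zyz, y→zyy, y→zyy, which concatenates to zyz zyy zyz zyz zyy zyy zyz zyy zyy.

zyzzyyzyzzyzzyyzyyzyzzyyzyy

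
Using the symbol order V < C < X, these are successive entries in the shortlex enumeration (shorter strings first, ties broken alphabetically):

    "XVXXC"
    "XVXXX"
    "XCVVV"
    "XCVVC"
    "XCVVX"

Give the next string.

XCVCV

Treat XCVVX as a base-3 numeral over the given alphabet and add one, carrying through any trailing X's.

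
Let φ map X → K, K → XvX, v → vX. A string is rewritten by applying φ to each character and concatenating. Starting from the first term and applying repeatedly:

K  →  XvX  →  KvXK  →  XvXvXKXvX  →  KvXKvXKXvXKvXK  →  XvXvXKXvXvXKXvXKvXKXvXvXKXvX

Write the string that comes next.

Rewriting the 28 symbols of XvXvXKXvXvXKXvXKvXKXvXvXKXvX one by one yields K vX K vX K XvX K vX K vX K XvX K vX K XvX vX K XvX K vX K vX K XvX K vX K; concatenated:

KvXKvXKXvXKvXKvXKXvXKvXKXvXvXKXvXKvXKvXKXvXKvXK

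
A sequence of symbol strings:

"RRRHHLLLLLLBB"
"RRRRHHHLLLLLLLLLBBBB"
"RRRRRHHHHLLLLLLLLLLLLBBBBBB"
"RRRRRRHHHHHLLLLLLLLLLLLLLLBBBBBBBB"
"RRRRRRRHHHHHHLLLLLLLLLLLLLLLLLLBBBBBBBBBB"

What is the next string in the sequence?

RRRRRRRRHHHHHHHLLLLLLLLLLLLLLLLLLLLLBBBBBBBBBBBB

The n-th term is n+2 R's then n+1 H's then 3n+3 L's then 2n B's (n = 1, 2, …).
Setting n = 6 gives 8, 7, 21, 12 characters in each block.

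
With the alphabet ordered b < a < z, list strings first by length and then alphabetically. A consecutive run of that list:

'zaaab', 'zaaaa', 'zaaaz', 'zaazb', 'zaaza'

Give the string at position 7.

zazbb

Advancing 2 positions from zaaza through zaaza → zaazz reaches term 7.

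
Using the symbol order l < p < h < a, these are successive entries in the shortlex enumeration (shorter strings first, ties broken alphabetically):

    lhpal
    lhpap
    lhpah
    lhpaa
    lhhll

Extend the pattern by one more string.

Find the rightmost character of lhhll below a, bump it to the next letter, and reset everything to its right to l.

lhhlp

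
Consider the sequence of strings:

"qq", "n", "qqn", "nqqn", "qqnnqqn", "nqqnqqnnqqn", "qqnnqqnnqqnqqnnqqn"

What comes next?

nqqnqqnnqqnqqnnqqnnqqnqqnnqqn

Each term (from the third on) is the two preceding terms concatenated in order: term 3 = qq·n = qqn.
So term 8 is nqqnqqnnqqn·qqnnqqnnqqnqqnnqqn.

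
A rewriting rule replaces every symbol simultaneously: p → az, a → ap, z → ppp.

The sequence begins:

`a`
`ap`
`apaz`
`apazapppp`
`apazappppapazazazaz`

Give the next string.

apazappppapazazazazapazappppappppappppapppp

Replace each of the 19 characters of apazappppapazazazaz in place — ap az ap ppp ap az az az az ap az ap ppp ap ppp ap ppp ap ppp — and concatenate.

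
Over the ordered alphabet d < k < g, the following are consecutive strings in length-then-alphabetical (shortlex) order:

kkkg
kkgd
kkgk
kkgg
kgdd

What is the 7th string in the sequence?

kgdg

Advancing 2 positions from kgdd through kgdd → kgdk reaches term 7.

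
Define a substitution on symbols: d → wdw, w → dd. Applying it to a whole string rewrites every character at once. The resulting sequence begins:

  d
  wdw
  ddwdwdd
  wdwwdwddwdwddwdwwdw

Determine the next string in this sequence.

φ(wdwwdwddwdwddwdwwdw) expands symbol-by-symbol to dd wdw dd dd wdw dd wdw wdw dd wdw dd wdw wdw dd wdw dd dd wdw dd; joining the 19 pieces gives the next term.

ddwdwddddwdwddwdwwdwddwdwddwdwwdwddwdwddddwdwdd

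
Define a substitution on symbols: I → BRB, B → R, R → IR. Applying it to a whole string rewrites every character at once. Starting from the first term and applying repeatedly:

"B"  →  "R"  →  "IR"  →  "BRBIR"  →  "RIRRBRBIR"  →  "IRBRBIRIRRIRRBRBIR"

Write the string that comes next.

BRBIRRIRRBRBIRBRBIRIRBRBIRIRRIRRBRBIR

Replace each of the 18 characters of IRBRBIRIRRIRRBRBIR in place — BRB IR R IR R BRB IR BRB IR IR BRB IR IR R IR R BRB IR — and concatenate.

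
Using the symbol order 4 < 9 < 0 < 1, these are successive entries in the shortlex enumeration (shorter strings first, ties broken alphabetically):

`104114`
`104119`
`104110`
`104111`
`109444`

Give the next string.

The successor of 109444 increments the rightmost position that isn't already 1 and resets every position after it to 4.

109449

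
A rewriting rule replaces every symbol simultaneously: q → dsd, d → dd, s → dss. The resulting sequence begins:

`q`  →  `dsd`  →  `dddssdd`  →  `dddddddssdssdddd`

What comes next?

Applying the rule to each of the 16 symbols of dddddddssdssdddd gives the pieces dd dd dd dd dd dd dd dss dss dd dss dss dd dd dd dd, which concatenate to the answer.

dddddddddddddddssdssdddssdssdddddddd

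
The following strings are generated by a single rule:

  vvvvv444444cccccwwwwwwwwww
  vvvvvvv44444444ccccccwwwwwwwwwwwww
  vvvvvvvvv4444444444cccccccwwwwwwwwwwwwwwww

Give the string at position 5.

vvvvvvvvvvvvv44444444444444cccccccccwwwwwwwwwwwwwwwwwwwwww

Term n consists of 2n-1 v's, followed by 2n 4's, followed by n+2 c's, followed by 3n+1 w's, where the shown terms are n = 3, 4, 5.
Setting n = 7 gives 13, 14, 9, 22 characters in each block.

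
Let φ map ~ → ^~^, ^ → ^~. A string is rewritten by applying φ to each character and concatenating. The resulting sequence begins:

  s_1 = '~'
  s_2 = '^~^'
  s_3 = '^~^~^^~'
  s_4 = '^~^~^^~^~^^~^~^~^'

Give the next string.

^~^~^^~^~^^~^~^~^^~^~^^~^~^~^^~^~^^~^~^^~

Replace each of the 17 characters of ^~^~^^~^~^^~^~^~^ in place — ^~ ^~^ ^~ ^~^ ^~ ^~ ^~^ ^~ ^~^ ^~ ^~ ^~^ ^~ ^~^ ^~ ^~^ ^~ — and concatenate.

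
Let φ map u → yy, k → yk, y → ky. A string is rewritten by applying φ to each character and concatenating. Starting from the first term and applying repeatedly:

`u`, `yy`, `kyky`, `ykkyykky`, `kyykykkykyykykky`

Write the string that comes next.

Rewriting the 16 symbols of kyykykkykyykykky one by one yields yk ky ky yk ky yk yk ky yk ky ky yk ky yk yk ky; concatenated:

ykkykyykkyykykkyykkykyykkyykykky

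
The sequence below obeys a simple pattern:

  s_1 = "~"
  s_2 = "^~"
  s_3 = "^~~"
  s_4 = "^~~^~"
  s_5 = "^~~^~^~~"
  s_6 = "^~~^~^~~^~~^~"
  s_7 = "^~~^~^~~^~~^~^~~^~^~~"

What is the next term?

^~~^~^~~^~~^~^~~^~^~~^~~^~^~~^~~^~

Each term (from the third on) is the previous term followed by the one before it: term 3 = ^~·~ = ^~~.
The next term joins ^~~^~^~~^~~^~^~~^~^~~ and ^~~^~^~~^~~^~.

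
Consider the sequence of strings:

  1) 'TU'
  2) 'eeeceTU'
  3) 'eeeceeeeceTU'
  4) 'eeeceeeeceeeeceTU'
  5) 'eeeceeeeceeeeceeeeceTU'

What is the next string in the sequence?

The strings grow by a fixed prefix eeece each time.
Applying this once more to eeeceeeeceeeeceeeeceTU:

eeeceeeeceeeeceeeeceeeeceTU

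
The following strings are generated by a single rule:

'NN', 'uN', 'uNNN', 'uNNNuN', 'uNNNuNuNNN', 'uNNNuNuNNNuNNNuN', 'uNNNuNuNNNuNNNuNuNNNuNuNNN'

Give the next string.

Each term (from the third on) is the previous term followed by the one before it: term 3 = uN·NN = uNNN.
So term 8 is uNNNuNuNNNuNNNuNuNNNuNuNNN·uNNNuNuNNNuNNNuN.

uNNNuNuNNNuNNNuNuNNNuNuNNNuNNNuNuNNNuNNNuN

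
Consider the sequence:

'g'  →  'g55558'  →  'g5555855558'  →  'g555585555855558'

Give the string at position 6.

The strings grow by a fixed suffix 55558 each time.
From g555585555855558, 2 further steps: g555585555855558 → g55558555585555855558 → (answer).

g5555855558555585555855558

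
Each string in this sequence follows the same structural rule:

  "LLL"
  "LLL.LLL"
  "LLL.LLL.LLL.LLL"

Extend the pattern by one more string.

LLL.LLL.LLL.LLL.LLL.LLL.LLL.LLL

Every step duplicates the string with '.' between the halves.
One more doubling of LLL.LLL.LLL.LLL gives the answer.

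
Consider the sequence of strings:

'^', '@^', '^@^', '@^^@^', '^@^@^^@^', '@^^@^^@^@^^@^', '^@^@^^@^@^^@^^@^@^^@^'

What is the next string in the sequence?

From term 3 onward, concatenate the second-to-last term with the last: ^·@^ = ^@^, @^·^@^ = @^^@^, …
Continuing: @^^@^^@^@^^@^ · ^@^@^^@^@^^@^^@^@^^@^ gives term 8.

@^^@^^@^@^^@^^@^@^^@^@^^@^^@^@^^@^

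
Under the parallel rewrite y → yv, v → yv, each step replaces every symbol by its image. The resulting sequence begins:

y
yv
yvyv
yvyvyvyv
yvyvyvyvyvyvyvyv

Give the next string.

yvyvyvyvyvyvyvyvyvyvyvyvyvyvyvyv

Replace each of the 16 characters of yvyvyvyvyvyvyvyv in place — yv yv yv yv yv yv yv yv yv yv yv yv yv yv yv yv — and concatenate.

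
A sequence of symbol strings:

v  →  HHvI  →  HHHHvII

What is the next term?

s(k+1) = HH·s(k)·I, so each term gains HH as a prefix and I as a suffix.
One more step from HHHHvII gives the answer.

HHHHHHvIII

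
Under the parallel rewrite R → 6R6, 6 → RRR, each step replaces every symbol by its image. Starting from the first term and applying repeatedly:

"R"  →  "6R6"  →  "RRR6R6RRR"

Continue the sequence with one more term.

Expanding RRR6R6RRR: R→6R6, R→6R6, R→6R6, 6→RRR, R→6R6, 6→RRR, R→6R6, R→6R6, R→6R6. Concatenated: 6R6 6R6 6R6 RRR 6R6 RRR 6R6 6R6 6R6.

6R66R66R6RRR6R6RRR6R66R66R6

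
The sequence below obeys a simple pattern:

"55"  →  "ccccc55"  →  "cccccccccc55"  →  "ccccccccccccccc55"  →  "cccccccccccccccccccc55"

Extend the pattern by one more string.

ccccccccccccccccccccccccc55

The strings grow by a fixed prefix ccccc each time.
So the next term is ccccc·cccccccccccccccccccc55.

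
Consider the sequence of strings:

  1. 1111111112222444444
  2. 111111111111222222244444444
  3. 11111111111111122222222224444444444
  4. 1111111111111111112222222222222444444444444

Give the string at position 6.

11111111111111111111111122222222222222222224444444444444444

The n-th term is 3n+3 1's then 3n-2 2's then 2n+2 4's, where the shown terms are n = 2, 3, 4, 5.
At n = 7 the blocks have lengths 24, 19, 16.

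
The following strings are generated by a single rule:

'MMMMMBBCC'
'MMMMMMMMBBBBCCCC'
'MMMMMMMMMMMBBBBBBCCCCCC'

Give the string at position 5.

Each string has the form M^{3n+2} B^{2n} C^{2n} (n = 1, 2, …).
For term 5, n = 5, so the run lengths are 17, 10, 10.

MMMMMMMMMMMMMMMMMBBBBBBBBBBCCCCCCCCCC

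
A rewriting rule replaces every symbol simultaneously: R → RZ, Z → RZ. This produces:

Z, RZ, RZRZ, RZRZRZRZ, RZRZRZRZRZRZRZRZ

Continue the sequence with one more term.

φ(RZRZRZRZRZRZRZRZ) expands symbol-by-symbol to RZ RZ RZ RZ RZ RZ RZ RZ RZ RZ RZ RZ RZ RZ RZ RZ; joining the 16 pieces gives the next term.

RZRZRZRZRZRZRZRZRZRZRZRZRZRZRZRZ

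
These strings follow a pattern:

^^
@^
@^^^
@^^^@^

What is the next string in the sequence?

Each term (from the third on) is the previous term followed by the one before it: term 3 = @^·^^ = @^^^.
The next term joins @^^^@^ and @^^^.

@^^^@^@^^^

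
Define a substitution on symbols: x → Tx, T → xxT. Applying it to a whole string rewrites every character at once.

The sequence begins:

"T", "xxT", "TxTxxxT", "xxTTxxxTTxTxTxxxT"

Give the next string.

TxTxxxTxxTTxTxTxxxTxxTTxxxTTxxxTTxTxTxxxT

Applying the rule to each of the 17 symbols of xxTTxxxTTxTxTxxxT gives the pieces Tx Tx xxT xxT Tx Tx Tx xxT xxT Tx xxT Tx xxT Tx Tx Tx xxT, which concatenate to the answer.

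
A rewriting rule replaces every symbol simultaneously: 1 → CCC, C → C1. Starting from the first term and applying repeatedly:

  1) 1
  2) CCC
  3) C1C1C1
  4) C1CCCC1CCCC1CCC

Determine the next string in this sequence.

C1CCCC1C1C1C1CCCC1C1C1C1CCCC1C1C1

Applying the rule to each of the 15 symbols of C1CCCC1CCCC1CCC gives the pieces C1 CCC C1 C1 C1 C1 CCC C1 C1 C1 C1 CCC C1 C1 C1, which concatenate to the answer.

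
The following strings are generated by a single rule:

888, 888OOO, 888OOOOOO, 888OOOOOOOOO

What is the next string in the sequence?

The strings grow by a fixed suffix OOO each time.
So the next term is 888OOOOOOOOO·OOO.

888OOOOOOOOOOOO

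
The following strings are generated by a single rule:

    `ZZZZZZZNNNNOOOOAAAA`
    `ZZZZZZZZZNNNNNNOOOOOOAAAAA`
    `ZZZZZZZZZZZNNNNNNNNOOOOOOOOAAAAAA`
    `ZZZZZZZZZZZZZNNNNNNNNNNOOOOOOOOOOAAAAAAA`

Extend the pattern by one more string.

Reading off run lengths: Z runs 7, 9, 11, 13; N runs 4, 6, 8, 10; O runs 4, 6, 8, 10; A runs 4, 5, 6, 7 — each is linear in n, where the shown terms are n = 2, 3, 4, 5.
For the next term, n = 6, so the run lengths are 15, 12, 12, 8.

ZZZZZZZZZZZZZZZNNNNNNNNNNNNOOOOOOOOOOOOAAAAAAAA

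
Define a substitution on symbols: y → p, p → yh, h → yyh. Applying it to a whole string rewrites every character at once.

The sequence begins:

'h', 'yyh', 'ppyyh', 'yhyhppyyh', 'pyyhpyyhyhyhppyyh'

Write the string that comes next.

Replace each of the 17 characters of pyyhpyyhyhyhppyyh in place — yh p p yyh yh p p yyh p yyh p yyh yh yh p p yyh — and concatenate.

yhppyyhyhppyyhpyyhpyyhyhyhppyyh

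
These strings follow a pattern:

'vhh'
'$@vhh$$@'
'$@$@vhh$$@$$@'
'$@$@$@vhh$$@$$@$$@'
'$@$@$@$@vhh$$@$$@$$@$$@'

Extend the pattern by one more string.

s(k+1) = $@·s(k)·$$@, so each term gains $@ as a prefix and $$@ as a suffix.
One more step from $@$@$@$@vhh$$@$$@$$@$$@ gives the answer.

$@$@$@$@$@vhh$$@$$@$$@$$@$$@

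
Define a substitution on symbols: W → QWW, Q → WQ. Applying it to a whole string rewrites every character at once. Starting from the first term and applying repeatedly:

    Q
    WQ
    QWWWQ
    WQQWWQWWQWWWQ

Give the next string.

Rewriting the 13 symbols of WQQWWQWWQWWWQ one by one yields QWW WQ WQ QWW QWW WQ QWW QWW WQ QWW QWW QWW WQ; concatenated:

QWWWQWQQWWQWWWQQWWQWWWQQWWQWWQWWWQ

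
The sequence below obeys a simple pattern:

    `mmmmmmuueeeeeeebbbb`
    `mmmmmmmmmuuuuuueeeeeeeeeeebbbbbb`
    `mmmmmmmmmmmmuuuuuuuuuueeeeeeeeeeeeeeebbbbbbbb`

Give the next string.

The n-th term is 3n+3 m's then 4n-2 u's then 4n+3 e's then 2n+2 b's (n = 1, 2, …).
For the next term, n = 4, so the run lengths are 15, 14, 19, 10.

mmmmmmmmmmmmmmmuuuuuuuuuuuuuueeeeeeeeeeeeeeeeeeebbbbbbbbbb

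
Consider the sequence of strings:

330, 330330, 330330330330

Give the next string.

330330330330330330330330

s(k+1) = s(k)·s(k) — each term doubles the last.
So the next term is two copies of 330330330330.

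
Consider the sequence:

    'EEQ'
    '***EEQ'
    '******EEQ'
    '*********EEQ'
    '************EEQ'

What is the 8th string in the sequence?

The strings grow by a fixed prefix *** each time.
From ************EEQ, 3 further steps: ************EEQ → ***************EEQ → ******************EEQ → (answer).

*********************EEQ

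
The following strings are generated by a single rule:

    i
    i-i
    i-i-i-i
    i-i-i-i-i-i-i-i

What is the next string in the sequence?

Each string is two copies of the previous one joined by '-'.
So the next term is two copies of i-i-i-i-i-i-i-i with '-' between the halves.

i-i-i-i-i-i-i-i-i-i-i-i-i-i-i-i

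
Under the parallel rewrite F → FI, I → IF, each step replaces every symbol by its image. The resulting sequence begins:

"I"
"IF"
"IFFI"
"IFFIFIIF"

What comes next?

IFFIFIIFFIIFIFFI

Expanding IFFIFIIF: I→IF, F→FI, F→FI, I→IF, F→FI, I→IF, I→IF, F→FI. Concatenated: IF FI FI IF FI IF IF FI.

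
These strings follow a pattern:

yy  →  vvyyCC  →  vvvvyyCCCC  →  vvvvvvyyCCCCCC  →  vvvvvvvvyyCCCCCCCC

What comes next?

Each term wraps the previous one in vv on the left and CC on the right.
Applying this once more to vvvvvvvvyyCCCCCCCC:

vvvvvvvvvvyyCCCCCCCCCC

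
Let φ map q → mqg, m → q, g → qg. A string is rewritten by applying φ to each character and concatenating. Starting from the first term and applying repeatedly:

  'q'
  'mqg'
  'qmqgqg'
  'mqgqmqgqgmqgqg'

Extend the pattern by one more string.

Rewriting the 14 symbols of mqgqmqgqgmqgqg one by one yields q mqg qg mqg q mqg qg mqg qg q mqg qg mqg qg; concatenated:

qmqgqgmqgqmqgqgmqgqgqmqgqgmqgqg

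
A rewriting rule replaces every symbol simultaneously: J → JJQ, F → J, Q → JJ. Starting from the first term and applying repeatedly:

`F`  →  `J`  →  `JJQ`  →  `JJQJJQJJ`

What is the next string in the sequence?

Expanding JJQJJQJJ: J→JJQ, J→JJQ, Q→JJ, J→JJQ, J→JJQ, Q→JJ, J→JJQ, J→JJQ. Concatenated: JJQ JJQ JJ JJQ JJQ JJ JJQ JJQ.

JJQJJQJJJJQJJQJJJJQJJQ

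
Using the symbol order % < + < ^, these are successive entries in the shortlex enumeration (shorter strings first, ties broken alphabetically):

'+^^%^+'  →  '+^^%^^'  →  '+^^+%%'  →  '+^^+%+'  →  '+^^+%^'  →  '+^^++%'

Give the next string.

The successor of +^^++% increments the rightmost position that isn't already ^ and resets every position after it to %.

+^^+++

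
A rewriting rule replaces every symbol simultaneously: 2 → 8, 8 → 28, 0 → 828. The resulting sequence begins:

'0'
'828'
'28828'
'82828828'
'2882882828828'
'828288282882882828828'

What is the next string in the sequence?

Rewriting the 21 symbols of 828288282882882828828 one by one yields 28 8 28 8 28 28 8 28 8 28 28 8 28 28 8 28 8 28 28 8 28; concatenated:

2882882828828828288282882882828828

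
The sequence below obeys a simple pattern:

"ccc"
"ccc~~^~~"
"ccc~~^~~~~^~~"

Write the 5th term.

The strings grow by a fixed suffix ~~^~~ each time.
From ccc~~^~~~~^~~, 2 further steps: ccc~~^~~~~^~~ → ccc~~^~~~~^~~~~^~~ → (answer).

ccc~~^~~~~^~~~~^~~~~^~~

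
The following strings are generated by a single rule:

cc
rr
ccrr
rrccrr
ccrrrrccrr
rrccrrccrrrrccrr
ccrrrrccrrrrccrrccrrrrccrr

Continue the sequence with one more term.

Each term (from the third on) is the two preceding terms concatenated in order: term 3 = cc·rr = ccrr.
The next term joins rrccrrccrrrrccrr and ccrrrrccrrrrccrrccrrrrccrr.

rrccrrccrrrrccrrccrrrrccrrrrccrrccrrrrccrr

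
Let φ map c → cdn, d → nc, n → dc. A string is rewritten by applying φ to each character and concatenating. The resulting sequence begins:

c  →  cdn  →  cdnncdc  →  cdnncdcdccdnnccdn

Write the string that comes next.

Rewriting the 17 symbols of cdnncdcdccdnnccdn one by one yields cdn nc dc dc cdn nc cdn nc cdn cdn nc dc dc cdn cdn nc dc; concatenated:

cdnncdcdccdnnccdnnccdncdnncdcdccdncdnncdc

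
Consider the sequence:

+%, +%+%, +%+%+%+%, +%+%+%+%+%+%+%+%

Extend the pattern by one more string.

Each string is two copies of the previous one concatenated.
Doubling +%+%+%+%+%+%+%+%:

+%+%+%+%+%+%+%+%+%+%+%+%+%+%+%+%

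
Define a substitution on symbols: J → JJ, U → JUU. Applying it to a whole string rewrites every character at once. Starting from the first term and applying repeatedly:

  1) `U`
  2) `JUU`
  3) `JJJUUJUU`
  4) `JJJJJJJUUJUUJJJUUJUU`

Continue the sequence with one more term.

Replace each of the 20 characters of JJJJJJJUUJUUJJJUUJUU in place — JJ JJ JJ JJ JJ JJ JJ JUU JUU JJ JUU JUU JJ JJ JJ JUU JUU JJ JUU JUU — and concatenate.

JJJJJJJJJJJJJJJUUJUUJJJUUJUUJJJJJJJUUJUUJJJUUJUU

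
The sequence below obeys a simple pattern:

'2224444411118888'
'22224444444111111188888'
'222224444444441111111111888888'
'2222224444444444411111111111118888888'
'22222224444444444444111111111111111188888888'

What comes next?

222222224444444444444441111111111111111111888888888

The n-th term is n+2 2's then 2n+3 4's then 3n+1 1's then n+3 8's (n = 1, 2, …).
Setting n = 6 gives 8, 15, 19, 9 characters in each block.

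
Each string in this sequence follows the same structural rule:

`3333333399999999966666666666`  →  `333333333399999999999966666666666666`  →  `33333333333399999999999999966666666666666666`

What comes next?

Reading off run lengths: 3 runs 8, 10, 12; 9 runs 9, 12, 15; 6 runs 11, 14, 17 — each is linear in n, where the shown terms are n = 3, 4, 5.
At n = 6 the blocks have lengths 14, 18, 20.

3333333333333399999999999999999966666666666666666666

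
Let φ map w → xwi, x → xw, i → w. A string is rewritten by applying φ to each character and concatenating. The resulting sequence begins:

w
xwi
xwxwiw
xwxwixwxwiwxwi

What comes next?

xwxwixwxwiwxwxwixwxwiwxwixwxwiw

Applying the rule to each of the 14 symbols of xwxwixwxwiwxwi gives the pieces xw xwi xw xwi w xw xwi xw xwi w xwi xw xwi w, which concatenate to the answer.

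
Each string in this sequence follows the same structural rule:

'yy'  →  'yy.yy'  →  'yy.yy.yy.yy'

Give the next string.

s(k+1) = s(k)·.·s(k) — each term doubles the last with '.' between the halves.
One more doubling of yy.yy.yy.yy gives the answer.

yy.yy.yy.yy.yy.yy.yy.yy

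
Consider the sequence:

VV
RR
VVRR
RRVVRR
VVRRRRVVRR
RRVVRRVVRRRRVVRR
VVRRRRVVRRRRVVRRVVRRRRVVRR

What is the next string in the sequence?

From term 3 onward, concatenate the second-to-last term with the last: VV·RR = VVRR, RR·VVRR = RRVVRR, …
So term 8 is RRVVRRVVRRRRVVRR·VVRRRRVVRRRRVVRRVVRRRRVVRR.

RRVVRRVVRRRRVVRRVVRRRRVVRRRRVVRRVVRRRRVVRR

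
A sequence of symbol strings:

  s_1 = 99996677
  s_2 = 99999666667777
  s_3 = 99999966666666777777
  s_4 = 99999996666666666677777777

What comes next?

99999999666666666666667777777777

Each string has the form 9^{n+3} 6^{3n-1} 7^{2n} (n = 1, 2, …).
For the next term, n = 5, so the run lengths are 8, 14, 10.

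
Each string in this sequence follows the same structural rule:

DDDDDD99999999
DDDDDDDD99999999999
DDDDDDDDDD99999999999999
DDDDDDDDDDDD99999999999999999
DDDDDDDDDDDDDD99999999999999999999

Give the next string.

DDDDDDDDDDDDDDDD99999999999999999999999

Each string has the form D^{2n} 9^{3n-1}, where the shown terms are n = 3, 4, 5, 6, 7.
Setting n = 8 gives 16, 23 characters in each block.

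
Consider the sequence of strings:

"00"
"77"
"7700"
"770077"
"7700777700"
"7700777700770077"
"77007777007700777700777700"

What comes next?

770077770077007777007777007700777700770077

Each term (from the third on) is the previous term followed by the one before it: term 3 = 77·00 = 7700.
Continuing: 77007777007700777700777700 · 7700777700770077 gives term 8.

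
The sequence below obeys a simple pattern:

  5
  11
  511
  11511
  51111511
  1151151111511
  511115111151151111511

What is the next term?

1151151111511511115111151151111511

Each term (from the third on) is the two preceding terms concatenated in order: term 3 = 5·11 = 511.
Continuing: 1151151111511 · 511115111151151111511 gives term 8.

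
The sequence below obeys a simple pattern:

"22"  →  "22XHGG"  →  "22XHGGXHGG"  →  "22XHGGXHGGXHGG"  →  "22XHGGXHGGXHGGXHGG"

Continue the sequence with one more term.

22XHGGXHGGXHGGXHGGXHGG

Every step adds XHGG to the end: s(k+1) = s(k)·XHGG.
So the next term is 22XHGGXHGGXHGGXHGG·XHGG.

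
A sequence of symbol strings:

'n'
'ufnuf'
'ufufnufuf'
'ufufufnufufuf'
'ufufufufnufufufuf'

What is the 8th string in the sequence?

s(k+1) = uf·s(k)·uf, so each term gains uf as a prefix and uf as a suffix.
From ufufufufnufufufuf, 3 further steps: ufufufufnufufufuf → ufufufufufnufufufufuf → ufufufufufufnufufufufufuf → (answer).

ufufufufufufufnufufufufufufuf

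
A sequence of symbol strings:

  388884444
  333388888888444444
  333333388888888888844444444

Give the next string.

333333333388888888888888884444444444

Each string has the form 3^{3n-2} 8^{4n} 4^{2n+2} (n = 1, 2, …).
For the next term, n = 4, so the run lengths are 10, 16, 10.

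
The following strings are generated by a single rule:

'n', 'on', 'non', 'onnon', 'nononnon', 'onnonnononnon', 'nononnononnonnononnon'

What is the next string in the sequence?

onnonnononnonnononnononnonnononnon

From term 3 onward, concatenate the second-to-last term with the last: n·on = non, on·non = onnon, …
The next term joins onnonnononnon and nononnononnonnononnon.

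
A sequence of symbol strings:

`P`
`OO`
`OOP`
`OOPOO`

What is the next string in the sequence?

OOPOOOOP

From term 3 onward, concatenate the last term with the second-to-last: OO·P = OOP, OOP·OO = OOPOO, …
Continuing: OOPOO · OOP gives term 5.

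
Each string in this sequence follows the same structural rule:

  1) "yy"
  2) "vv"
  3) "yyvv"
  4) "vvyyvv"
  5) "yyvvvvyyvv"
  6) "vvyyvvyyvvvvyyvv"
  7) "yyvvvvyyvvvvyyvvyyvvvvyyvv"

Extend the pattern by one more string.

From term 3 onward, concatenate the second-to-last term with the last: yy·vv = yyvv, vv·yyvv = vvyyvv, …
Continuing: vvyyvvyyvvvvyyvv · yyvvvvyyvvvvyyvvyyvvvvyyvv gives term 8.

vvyyvvyyvvvvyyvvyyvvvvyyvvvvyyvvyyvvvvyyvv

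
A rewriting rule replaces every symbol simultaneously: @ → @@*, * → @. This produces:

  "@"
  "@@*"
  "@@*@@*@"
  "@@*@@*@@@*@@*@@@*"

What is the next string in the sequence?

@@*@@*@@@*@@*@@@*@@*@@*@@@*@@*@@@*@@*@@*@

Replace each of the 17 characters of @@*@@*@@@*@@*@@@* in place — @@* @@* @ @@* @@* @ @@* @@* @@* @ @@* @@* @ @@* @@* @@* @ — and concatenate.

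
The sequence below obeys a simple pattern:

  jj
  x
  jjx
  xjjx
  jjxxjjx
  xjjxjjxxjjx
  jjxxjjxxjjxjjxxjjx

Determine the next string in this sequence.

This is a Fibonacci-style word recurrence s(k) = s(k−2)·s(k−1): e.g. jj·x = jjx.
So term 8 is xjjxjjxxjjx·jjxxjjxxjjxjjxxjjx.

xjjxjjxxjjxjjxxjjxxjjxjjxxjjx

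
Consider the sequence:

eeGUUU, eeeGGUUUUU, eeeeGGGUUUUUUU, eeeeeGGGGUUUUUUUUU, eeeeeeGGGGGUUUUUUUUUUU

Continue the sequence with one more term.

Each string has the form e^{n+1} G^{n} U^{2n+1} (n = 1, 2, …).
Setting n = 6 gives 7, 6, 13 characters in each block.

eeeeeeeGGGGGGUUUUUUUUUUUUU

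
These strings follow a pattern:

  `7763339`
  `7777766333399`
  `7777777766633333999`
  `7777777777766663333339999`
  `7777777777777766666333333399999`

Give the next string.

7777777777777777766666633333333999999

Each string has the form 7^{3n-1} 6^{n} 3^{n+2} 9^{n} (n = 1, 2, …).
For the next term, n = 6, so the run lengths are 17, 6, 8, 6.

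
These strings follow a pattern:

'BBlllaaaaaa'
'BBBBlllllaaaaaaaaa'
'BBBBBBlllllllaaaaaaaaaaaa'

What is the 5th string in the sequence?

BBBBBBBBBBlllllllllllaaaaaaaaaaaaaaaaaa

The n-th term is 2n-2 B's then 2n-1 l's then 3n a's, where the shown terms are n = 2, 3, 4.
At n = 6 the blocks have lengths 10, 11, 18.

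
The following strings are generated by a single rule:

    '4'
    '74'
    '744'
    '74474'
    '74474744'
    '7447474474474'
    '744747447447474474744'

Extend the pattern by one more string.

7447474474474744747447447474474474

This is a Fibonacci-style word recurrence s(k) = s(k−1)·s(k−2): e.g. 74·4 = 744.
The next term joins 744747447447474474744 and 7447474474474.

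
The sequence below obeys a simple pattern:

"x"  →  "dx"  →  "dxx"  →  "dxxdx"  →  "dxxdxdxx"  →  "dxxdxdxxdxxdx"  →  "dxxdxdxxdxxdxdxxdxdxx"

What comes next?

dxxdxdxxdxxdxdxxdxdxxdxxdxdxxdxxdx

Each term (from the third on) is the previous term followed by the one before it: term 3 = dx·x = dxx.
So term 8 is dxxdxdxxdxxdxdxxdxdxx·dxxdxdxxdxxdx.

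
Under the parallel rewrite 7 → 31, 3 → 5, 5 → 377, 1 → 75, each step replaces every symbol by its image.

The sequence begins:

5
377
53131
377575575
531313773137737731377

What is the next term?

37757557553131575531315313157553131

φ(531313773137737731377) expands symbol-by-symbol to 377 5 75 5 75 5 31 31 5 75 5 31 31 5 31 31 5 75 5 31 31; joining the 21 pieces gives the next term.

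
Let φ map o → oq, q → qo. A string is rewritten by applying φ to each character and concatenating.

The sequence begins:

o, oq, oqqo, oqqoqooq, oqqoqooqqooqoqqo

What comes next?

Rewriting the 16 symbols of oqqoqooqqooqoqqo one by one yields oq qo qo oq qo oq oq qo qo oq oq qo oq qo qo oq; concatenated:

oqqoqooqqooqoqqoqooqoqqooqqoqooq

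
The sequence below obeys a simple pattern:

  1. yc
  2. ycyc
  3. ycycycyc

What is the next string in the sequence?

ycycycycycycycyc

Every step duplicates the string.
One more doubling of ycycycyc gives the answer.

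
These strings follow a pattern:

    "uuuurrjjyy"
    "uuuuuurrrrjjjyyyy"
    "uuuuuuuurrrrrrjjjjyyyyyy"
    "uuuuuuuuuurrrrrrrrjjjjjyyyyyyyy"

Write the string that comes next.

uuuuuuuuuuuurrrrrrrrrrjjjjjjyyyyyyyyyy

Each string has the form u^{2n+2} r^{2n} j^{n+1} y^{2n} (n = 1, 2, …).
For the next term, n = 5, so the run lengths are 12, 10, 6, 10.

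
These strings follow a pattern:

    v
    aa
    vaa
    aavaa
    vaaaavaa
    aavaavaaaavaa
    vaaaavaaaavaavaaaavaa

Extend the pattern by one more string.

This is a Fibonacci-style word recurrence s(k) = s(k−2)·s(k−1): e.g. v·aa = vaa.
So term 8 is aavaavaaaavaa·vaaaavaaaavaavaaaavaa.

aavaavaaaavaavaaaavaaaavaavaaaavaa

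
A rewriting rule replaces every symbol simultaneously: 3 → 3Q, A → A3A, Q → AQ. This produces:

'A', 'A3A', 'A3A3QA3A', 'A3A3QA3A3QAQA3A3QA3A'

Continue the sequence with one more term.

Replace each of the 20 characters of A3A3QA3A3QAQA3A3QA3A in place — A3A 3Q A3A 3Q AQ A3A 3Q A3A 3Q AQ A3A AQ A3A 3Q A3A 3Q AQ A3A 3Q A3A — and concatenate.

A3A3QA3A3QAQA3A3QA3A3QAQA3AAQA3A3QA3A3QAQA3A3QA3A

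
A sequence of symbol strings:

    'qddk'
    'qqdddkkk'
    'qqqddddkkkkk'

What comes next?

Each string has the form q^{n} d^{n+1} k^{2n-1} (n = 1, 2, …).
At n = 4 the blocks have lengths 4, 5, 7.

qqqqdddddkkkkkkk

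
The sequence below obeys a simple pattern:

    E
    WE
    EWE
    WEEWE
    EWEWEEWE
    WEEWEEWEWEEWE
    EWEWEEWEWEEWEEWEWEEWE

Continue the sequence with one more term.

WEEWEEWEWEEWEEWEWEEWEWEEWEEWEWEEWE

Each term (from the third on) is the two preceding terms concatenated in order: term 3 = E·WE = EWE.
Continuing: WEEWEEWEWEEWE · EWEWEEWEWEEWEEWEWEEWE gives term 8.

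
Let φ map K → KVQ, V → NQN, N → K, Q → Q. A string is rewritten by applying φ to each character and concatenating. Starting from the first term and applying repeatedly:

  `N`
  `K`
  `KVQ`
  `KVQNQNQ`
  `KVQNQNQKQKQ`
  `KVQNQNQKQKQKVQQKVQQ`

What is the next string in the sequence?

Rewriting the 19 symbols of KVQNQNQKQKQKVQQKVQQ one by one yields KVQ NQN Q K Q K Q KVQ Q KVQ Q KVQ NQN Q Q KVQ NQN Q Q; concatenated:

KVQNQNQKQKQKVQQKVQQKVQNQNQQKVQNQNQQ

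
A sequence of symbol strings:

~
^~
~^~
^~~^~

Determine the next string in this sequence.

~^~^~~^~

This is a Fibonacci-style word recurrence s(k) = s(k−2)·s(k−1): e.g. ~·^~ = ~^~.
The next term joins ~^~ and ^~~^~.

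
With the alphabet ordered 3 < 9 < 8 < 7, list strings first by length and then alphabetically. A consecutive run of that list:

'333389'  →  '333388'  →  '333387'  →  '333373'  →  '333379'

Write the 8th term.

Stepping forward 3 times from 333379: 333379 → 333378 → 333377, then the target.

333933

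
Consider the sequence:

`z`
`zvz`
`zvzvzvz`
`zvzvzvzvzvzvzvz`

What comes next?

Each string is two copies of the previous one joined by 'v'.
So the next term is two copies of zvzvzvzvzvzvzvz with 'v' between the halves.

zvzvzvzvzvzvzvzvzvzvzvzvzvzvzvz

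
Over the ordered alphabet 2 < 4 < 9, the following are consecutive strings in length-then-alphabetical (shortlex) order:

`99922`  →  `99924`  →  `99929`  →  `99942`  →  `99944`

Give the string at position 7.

Continuing the enumeration 2 steps past 99944: 99944 → 99949 → (answer).

99992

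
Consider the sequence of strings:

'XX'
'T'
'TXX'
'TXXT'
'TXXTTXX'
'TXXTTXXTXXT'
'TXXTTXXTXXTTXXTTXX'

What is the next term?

This is a Fibonacci-style word recurrence s(k) = s(k−1)·s(k−2): e.g. T·XX = TXX.
So term 8 is TXXTTXXTXXTTXXTTXX·TXXTTXXTXXT.

TXXTTXXTXXTTXXTTXXTXXTTXXTXXT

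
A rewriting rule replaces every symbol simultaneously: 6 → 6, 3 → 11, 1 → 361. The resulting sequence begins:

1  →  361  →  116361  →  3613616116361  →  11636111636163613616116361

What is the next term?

36136161163613613616116361611636111636163613616116361

φ(11636111636163613616116361) expands symbol-by-symbol to 361 361 6 11 6 361 361 361 6 11 6 361 6 11 6 361 11 6 361 6 361 361 6 11 6 361; joining the 26 pieces gives the next term.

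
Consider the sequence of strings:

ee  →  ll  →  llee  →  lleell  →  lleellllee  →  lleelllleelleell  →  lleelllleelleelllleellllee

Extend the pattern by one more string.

From term 3 onward, concatenate the last term with the second-to-last: ll·ee = llee, llee·ll = lleell, …
The next term joins lleelllleelleelllleellllee and lleelllleelleell.

lleelllleelleelllleelllleelleelllleelleell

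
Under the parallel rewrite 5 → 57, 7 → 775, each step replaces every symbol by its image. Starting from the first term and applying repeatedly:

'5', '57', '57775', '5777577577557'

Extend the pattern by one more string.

Applying the rule to each of the 13 symbols of 5777577577557 gives the pieces 57 775 775 775 57 775 775 57 775 775 57 57 775, which concatenate to the answer.

5777577577557775775577757755757775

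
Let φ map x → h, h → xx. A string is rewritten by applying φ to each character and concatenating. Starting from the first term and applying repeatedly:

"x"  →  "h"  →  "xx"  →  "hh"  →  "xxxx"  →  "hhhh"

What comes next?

xxxxxxxx

Apply φ to hhhh symbol by symbol: h→xx, h→xx, h→xx, h→xx; joined: xx xx xx xx.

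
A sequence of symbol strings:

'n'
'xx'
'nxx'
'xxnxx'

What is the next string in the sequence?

nxxxxnxx

Each term (from the third on) is the two preceding terms concatenated in order: term 3 = n·xx = nxx.
So term 5 is nxx·xxnxx.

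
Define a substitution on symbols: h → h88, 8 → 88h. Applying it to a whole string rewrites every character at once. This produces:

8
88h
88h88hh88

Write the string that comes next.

88h88hh8888h88hh88h8888h88h

Expanding 88h88hh88: 8→88h, 8→88h, h→h88, 8→88h, 8→88h, h→h88, h→h88, 8→88h, 8→88h. Concatenated: 88h 88h h88 88h 88h h88 h88 88h 88h.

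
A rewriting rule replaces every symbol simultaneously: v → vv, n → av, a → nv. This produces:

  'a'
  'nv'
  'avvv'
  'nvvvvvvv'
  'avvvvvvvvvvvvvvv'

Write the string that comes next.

Applying the rule to each of the 16 symbols of avvvvvvvvvvvvvvv gives the pieces nv vv vv vv vv vv vv vv vv vv vv vv vv vv vv vv, which concatenate to the answer.

nvvvvvvvvvvvvvvvvvvvvvvvvvvvvvvv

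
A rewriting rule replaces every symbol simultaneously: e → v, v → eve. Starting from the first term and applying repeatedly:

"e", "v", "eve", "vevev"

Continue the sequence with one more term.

eveveveveve

Apply φ to vevev symbol by symbol: v→eve, e→v, v→eve, e→v, v→eve; joined: eve v eve v eve.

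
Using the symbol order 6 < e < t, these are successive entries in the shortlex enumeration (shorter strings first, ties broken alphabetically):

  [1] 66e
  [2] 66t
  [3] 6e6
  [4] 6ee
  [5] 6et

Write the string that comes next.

Find the rightmost character of 6et below t, bump it to the next letter, and reset everything to its right to 6.

6t6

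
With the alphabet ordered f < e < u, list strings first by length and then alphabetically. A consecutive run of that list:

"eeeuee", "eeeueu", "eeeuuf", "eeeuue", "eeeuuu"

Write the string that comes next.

eeufff

Find the rightmost character of eeeuuu below u, bump it to the next letter, and reset everything to its right to f.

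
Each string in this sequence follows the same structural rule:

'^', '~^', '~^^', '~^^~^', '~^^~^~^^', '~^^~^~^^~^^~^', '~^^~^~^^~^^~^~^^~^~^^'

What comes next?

~^^~^~^^~^^~^~^^~^~^^~^^~^~^^~^^~^

Each term (from the third on) is the previous term followed by the one before it: term 3 = ~^·^ = ~^^.
The next term joins ~^^~^~^^~^^~^~^^~^~^^ and ~^^~^~^^~^^~^.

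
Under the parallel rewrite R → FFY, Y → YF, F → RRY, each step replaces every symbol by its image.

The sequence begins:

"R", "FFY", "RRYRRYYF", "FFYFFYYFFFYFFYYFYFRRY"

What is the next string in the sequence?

φ(FFYFFYYFFFYFFYYFYFRRY) expands symbol-by-symbol to RRY RRY YF RRY RRY YF YF RRY RRY RRY YF RRY RRY YF YF RRY YF RRY FFY FFY YF; joining the 21 pieces gives the next term.

RRYRRYYFRRYRRYYFYFRRYRRYRRYYFRRYRRYYFYFRRYYFRRYFFYFFYYF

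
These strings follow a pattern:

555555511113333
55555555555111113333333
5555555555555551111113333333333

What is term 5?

55555555555555555555555111111113333333333333333

Term n consists of 4n-1 5's, followed by n+2 1's, followed by 3n-2 3's, where the shown terms are n = 2, 3, 4.
At n = 6 the blocks have lengths 23, 8, 16.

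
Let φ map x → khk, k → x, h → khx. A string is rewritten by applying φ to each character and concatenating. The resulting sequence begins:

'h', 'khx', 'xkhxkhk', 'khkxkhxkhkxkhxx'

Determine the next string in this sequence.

Applying the rule to each of the 15 symbols of khkxkhxkhkxkhxx gives the pieces x khx x khk x khx khk x khx x khk x khx khk khk, which concatenate to the answer.

xkhxxkhkxkhxkhkxkhxxkhkxkhxkhkkhk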